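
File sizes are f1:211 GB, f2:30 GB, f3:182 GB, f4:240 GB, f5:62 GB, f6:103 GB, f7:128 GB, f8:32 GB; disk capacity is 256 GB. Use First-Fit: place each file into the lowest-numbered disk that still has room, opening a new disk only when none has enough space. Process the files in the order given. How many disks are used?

5 disks

disk 1: place f1 (211 GB), 45 GB left
disk 1: place f2 (30 GB), 15 GB left
disk 2: place f3 (182 GB), 74 GB left
disk 3: place f4 (240 GB), 16 GB left
disk 2: place f5 (62 GB), 12 GB left
disk 4: place f6 (103 GB), 153 GB left
disk 4: place f7 (128 GB), 25 GB left
disk 5: place f8 (32 GB), 224 GB left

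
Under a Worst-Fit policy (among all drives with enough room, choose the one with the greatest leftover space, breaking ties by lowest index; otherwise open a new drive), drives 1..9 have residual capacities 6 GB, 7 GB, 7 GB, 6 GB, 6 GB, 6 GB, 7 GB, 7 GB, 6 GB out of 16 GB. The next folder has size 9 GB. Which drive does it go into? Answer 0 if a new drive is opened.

0

No drive has ≥ 9 GB free, so a new drive is opened.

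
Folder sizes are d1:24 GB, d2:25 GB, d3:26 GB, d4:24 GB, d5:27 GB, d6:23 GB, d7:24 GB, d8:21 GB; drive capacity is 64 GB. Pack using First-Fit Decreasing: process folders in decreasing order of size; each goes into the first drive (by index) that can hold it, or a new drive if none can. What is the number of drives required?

Sorted descending: 27, 26, 25, 24, 24, 24, 23, 21.
drive 1: place 27 GB, 37 GB left
drive 1: place 26 GB, 11 GB left
drive 2: place 25 GB, 39 GB left
drive 2: place 24 GB, 15 GB left
drive 3: place 24 GB, 40 GB left
drive 3: place 24 GB, 16 GB left
drive 4: place 23 GB, 41 GB left
drive 4: place 21 GB, 20 GB left
Final drives: [27,26] [25,24] [24,24] [23,21].

4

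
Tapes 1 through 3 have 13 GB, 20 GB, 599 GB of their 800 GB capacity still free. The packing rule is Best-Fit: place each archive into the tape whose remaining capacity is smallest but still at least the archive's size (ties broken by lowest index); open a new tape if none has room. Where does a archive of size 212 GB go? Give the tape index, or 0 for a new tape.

3

Tapes with room: tape 3 (599 GB).
Tightest fit is tape 3 with 599 GB free.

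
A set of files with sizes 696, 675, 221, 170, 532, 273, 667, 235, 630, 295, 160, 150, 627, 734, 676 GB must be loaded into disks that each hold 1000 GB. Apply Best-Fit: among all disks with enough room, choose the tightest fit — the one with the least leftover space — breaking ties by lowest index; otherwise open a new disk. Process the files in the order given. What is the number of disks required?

disk 1: place 696 GB, 304 GB left
disk 2: place 675 GB, 325 GB left
disk 1: place 221 GB, 83 GB left
disk 2: place 170 GB, 155 GB left
disk 3: place 532 GB, 468 GB left
disk 3: place 273 GB, 195 GB left
disk 4: place 667 GB, 333 GB left
disk 4: place 235 GB, 98 GB left
disk 5: place 630 GB, 370 GB left
disk 5: place 295 GB, 75 GB left
disk 3: place 160 GB, 35 GB left
disk 2: place 150 GB, 5 GB left
disk 6: place 627 GB, 373 GB left
disk 7: place 734 GB, 266 GB left
disk 8: place 676 GB, 324 GB left
Final disks: [696,221] [675,170,150] [532,273,160] [667,235] [630,295] [627] [734] [676].

8 disks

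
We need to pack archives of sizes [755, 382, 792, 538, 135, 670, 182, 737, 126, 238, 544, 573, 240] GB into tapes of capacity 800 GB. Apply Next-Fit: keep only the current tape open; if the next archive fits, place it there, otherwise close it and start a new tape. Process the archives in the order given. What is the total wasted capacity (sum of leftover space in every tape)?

tape 1: place 755 GB, 45 GB left
tape 2: place 382 GB, 418 GB left
tape 3: place 792 GB, 8 GB left
tape 4: place 538 GB, 262 GB left
tape 4: place 135 GB, 127 GB left
tape 5: place 670 GB, 130 GB left
tape 6: place 182 GB, 618 GB left
tape 7: place 737 GB, 63 GB left
tape 8: place 126 GB, 674 GB left
tape 8: place 238 GB, 436 GB left
tape 9: place 544 GB, 256 GB left
tape 10: place 573 GB, 227 GB left
tape 11: place 240 GB, 560 GB left
11 tapes × 800 GB = 8800 GB; used 5912 GB; unused 2888 GB.

2888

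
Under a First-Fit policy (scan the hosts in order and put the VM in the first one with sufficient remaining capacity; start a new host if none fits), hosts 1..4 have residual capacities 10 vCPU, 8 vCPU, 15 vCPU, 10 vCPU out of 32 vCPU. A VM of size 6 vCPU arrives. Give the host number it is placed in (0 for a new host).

Hosts with room: host 1 (10 vCPU), host 2 (8 vCPU), host 3 (15 vCPU), host 4 (10 vCPU).
The first with room is host 1.

1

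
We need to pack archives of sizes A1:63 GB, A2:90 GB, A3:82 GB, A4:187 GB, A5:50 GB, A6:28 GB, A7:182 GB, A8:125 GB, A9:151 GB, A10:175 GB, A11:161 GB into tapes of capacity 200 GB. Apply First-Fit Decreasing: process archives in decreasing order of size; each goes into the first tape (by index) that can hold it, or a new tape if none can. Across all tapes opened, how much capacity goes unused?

306

Sorted descending: 187, 182, 175, 161, 151, 125, 90, 82, 63, 50, 28.
187 GB → tape 1 (remaining 13 GB)
182 GB → tape 2 (remaining 18 GB)
175 GB → tape 3 (remaining 25 GB)
161 GB → tape 4 (remaining 39 GB)
151 GB → tape 5 (remaining 49 GB)
125 GB → tape 6 (remaining 75 GB)
90 GB → tape 7 (remaining 110 GB)
82 GB → tape 7 (remaining 28 GB)
63 GB → tape 6 (remaining 12 GB)
50 GB → tape 8 (remaining 150 GB)
28 GB → tape 4 (remaining 11 GB)
8 tapes × 200 GB = 1600 GB; used 1294 GB; unused 306 GB.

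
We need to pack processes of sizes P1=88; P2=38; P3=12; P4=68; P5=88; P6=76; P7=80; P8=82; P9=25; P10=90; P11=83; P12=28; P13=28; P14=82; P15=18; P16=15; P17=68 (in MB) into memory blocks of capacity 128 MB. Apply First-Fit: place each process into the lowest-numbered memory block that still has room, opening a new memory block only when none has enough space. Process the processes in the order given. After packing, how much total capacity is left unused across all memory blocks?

memory block 1: place P1 (88 MB), 40 MB left
memory block 1: place P2 (38 MB), 2 MB left
memory block 2: place P3 (12 MB), 116 MB left
memory block 2: place P4 (68 MB), 48 MB left
memory block 3: place P5 (88 MB), 40 MB left
memory block 4: place P6 (76 MB), 52 MB left
memory block 5: place P7 (80 MB), 48 MB left
memory block 6: place P8 (82 MB), 46 MB left
memory block 2: place P9 (25 MB), 23 MB left
memory block 7: place P10 (90 MB), 38 MB left
memory block 8: place P11 (83 MB), 45 MB left
memory block 3: place P12 (28 MB), 12 MB left
memory block 4: place P13 (28 MB), 24 MB left
memory block 9: place P14 (82 MB), 46 MB left
memory block 2: place P15 (18 MB), 5 MB left
memory block 4: place P16 (15 MB), 9 MB left
memory block 10: place P17 (68 MB), 60 MB left
10 memory blocks × 128 MB = 1280 MB; used 969 MB; unused 311 MB.

311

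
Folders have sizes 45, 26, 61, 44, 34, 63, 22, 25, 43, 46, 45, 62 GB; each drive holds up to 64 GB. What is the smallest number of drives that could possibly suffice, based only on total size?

Total size = 45 + 26 + 61 + 44 + 34 + 63 + 22 + 25 + 43 + 46 + 45 + 62 = 516 GB.
⌈516 / 64⌉ = 9.

9 drives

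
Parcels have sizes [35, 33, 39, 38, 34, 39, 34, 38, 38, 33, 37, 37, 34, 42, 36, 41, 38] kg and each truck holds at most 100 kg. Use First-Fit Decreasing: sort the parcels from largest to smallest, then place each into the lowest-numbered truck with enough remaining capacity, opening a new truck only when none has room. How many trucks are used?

Sorted descending: 42, 41, 39, 39, 38, 38, 38, 38, 37, 37, 36, 35, 34, 34, 34, 33, 33.
Put 42 kg in truck 1; 58 kg remain.
Put 41 kg in truck 1; 17 kg remain.
Put 39 kg in truck 2; 61 kg remain.
Put 39 kg in truck 2; 22 kg remain.
Put 38 kg in truck 3; 62 kg remain.
Put 38 kg in truck 3; 24 kg remain.
Put 38 kg in truck 4; 62 kg remain.
Put 38 kg in truck 4; 24 kg remain.
Put 37 kg in truck 5; 63 kg remain.
Put 37 kg in truck 5; 26 kg remain.
Put 36 kg in truck 6; 64 kg remain.
Put 35 kg in truck 6; 29 kg remain.
Put 34 kg in truck 7; 66 kg remain.
Put 34 kg in truck 7; 32 kg remain.
Put 34 kg in truck 8; 66 kg remain.
Put 33 kg in truck 8; 33 kg remain.
Put 33 kg in truck 8; 0 kg remain.

8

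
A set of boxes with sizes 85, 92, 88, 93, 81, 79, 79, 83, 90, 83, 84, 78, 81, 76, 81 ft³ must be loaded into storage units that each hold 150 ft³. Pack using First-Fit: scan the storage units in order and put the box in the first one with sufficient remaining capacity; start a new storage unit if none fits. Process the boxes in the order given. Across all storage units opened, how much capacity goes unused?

Put 85 ft³ in storage unit 1; 65 ft³ remain.
Put 92 ft³ in storage unit 2; 58 ft³ remain.
Put 88 ft³ in storage unit 3; 62 ft³ remain.
Put 93 ft³ in storage unit 4; 57 ft³ remain.
Put 81 ft³ in storage unit 5; 69 ft³ remain.
Put 79 ft³ in storage unit 6; 71 ft³ remain.
Put 79 ft³ in storage unit 7; 71 ft³ remain.
Put 83 ft³ in storage unit 8; 67 ft³ remain.
Put 90 ft³ in storage unit 9; 60 ft³ remain.
Put 83 ft³ in storage unit 10; 67 ft³ remain.
Put 84 ft³ in storage unit 11; 66 ft³ remain.
Put 78 ft³ in storage unit 12; 72 ft³ remain.
Put 81 ft³ in storage unit 13; 69 ft³ remain.
Put 76 ft³ in storage unit 14; 74 ft³ remain.
Put 81 ft³ in storage unit 15; 69 ft³ remain.
15 storage units × 150 ft³ = 2250 ft³; used 1253 ft³; unused 997 ft³.

997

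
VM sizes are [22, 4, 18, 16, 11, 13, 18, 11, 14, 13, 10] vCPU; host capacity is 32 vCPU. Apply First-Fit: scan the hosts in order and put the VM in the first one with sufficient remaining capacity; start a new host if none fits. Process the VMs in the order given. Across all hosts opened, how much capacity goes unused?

host 1: place 22 vCPU, 10 vCPU left
host 1: place 4 vCPU, 6 vCPU left
host 2: place 18 vCPU, 14 vCPU left
host 3: place 16 vCPU, 16 vCPU left
host 2: place 11 vCPU, 3 vCPU left
host 3: place 13 vCPU, 3 vCPU left
host 4: place 18 vCPU, 14 vCPU left
host 4: place 11 vCPU, 3 vCPU left
host 5: place 14 vCPU, 18 vCPU left
host 5: place 13 vCPU, 5 vCPU left
host 6: place 10 vCPU, 22 vCPU left
6 hosts × 32 vCPU = 192 vCPU; used 150 vCPU; unused 42 vCPU.

42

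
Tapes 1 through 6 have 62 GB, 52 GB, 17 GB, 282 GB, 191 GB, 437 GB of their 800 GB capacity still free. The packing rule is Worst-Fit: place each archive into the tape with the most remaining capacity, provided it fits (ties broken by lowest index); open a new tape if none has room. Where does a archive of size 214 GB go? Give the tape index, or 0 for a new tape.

Tapes with room: tape 4 (282 GB), tape 6 (437 GB).
Most room is tape 6 with 437 GB free.

6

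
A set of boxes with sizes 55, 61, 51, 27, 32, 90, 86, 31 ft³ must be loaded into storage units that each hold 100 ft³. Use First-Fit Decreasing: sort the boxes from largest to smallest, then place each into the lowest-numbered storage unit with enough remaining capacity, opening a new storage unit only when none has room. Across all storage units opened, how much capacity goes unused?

67

Sorted descending: 90, 86, 61, 55, 51, 32, 31, 27.
90 ft³ → storage unit 1 (remaining 10 ft³)
86 ft³ → storage unit 2 (remaining 14 ft³)
61 ft³ → storage unit 3 (remaining 39 ft³)
55 ft³ → storage unit 4 (remaining 45 ft³)
51 ft³ → storage unit 5 (remaining 49 ft³)
32 ft³ → storage unit 3 (remaining 7 ft³)
31 ft³ → storage unit 4 (remaining 14 ft³)
27 ft³ → storage unit 5 (remaining 22 ft³)
5 storage units × 100 ft³ = 500 ft³; used 433 ft³; unused 67 ft³.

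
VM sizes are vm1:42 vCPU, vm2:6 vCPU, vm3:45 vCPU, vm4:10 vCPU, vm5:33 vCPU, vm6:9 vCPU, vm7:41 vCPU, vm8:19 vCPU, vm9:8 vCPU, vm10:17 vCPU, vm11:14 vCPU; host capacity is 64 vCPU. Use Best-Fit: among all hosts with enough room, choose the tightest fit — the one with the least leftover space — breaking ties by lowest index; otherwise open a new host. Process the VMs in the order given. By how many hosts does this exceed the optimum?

Best-Fit: [42,6,10] [45,9,8] [33,17,14] [41,19] → 4 hosts.
Total size 244 vCPU; any packing needs at least ⌈244/64⌉ = 4 hosts.
So 4 is already optimal.

0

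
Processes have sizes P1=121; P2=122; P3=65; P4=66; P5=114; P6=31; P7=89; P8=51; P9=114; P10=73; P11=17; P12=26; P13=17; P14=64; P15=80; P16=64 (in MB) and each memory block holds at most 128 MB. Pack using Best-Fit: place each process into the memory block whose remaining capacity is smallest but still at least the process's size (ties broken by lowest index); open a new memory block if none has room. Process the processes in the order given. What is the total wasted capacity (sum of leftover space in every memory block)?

166

memory block 1: place P1 (121 MB), 7 MB left
memory block 2: place P2 (122 MB), 6 MB left
memory block 3: place P3 (65 MB), 63 MB left
memory block 4: place P4 (66 MB), 62 MB left
memory block 5: place P5 (114 MB), 14 MB left
memory block 4: place P6 (31 MB), 31 MB left
memory block 6: place P7 (89 MB), 39 MB left
memory block 3: place P8 (51 MB), 12 MB left
memory block 7: place P9 (114 MB), 14 MB left
memory block 8: place P10 (73 MB), 55 MB left
memory block 4: place P11 (17 MB), 14 MB left
memory block 6: place P12 (26 MB), 13 MB left
memory block 8: place P13 (17 MB), 38 MB left
memory block 9: place P14 (64 MB), 64 MB left
memory block 10: place P15 (80 MB), 48 MB left
memory block 9: place P16 (64 MB), 0 MB left
10 memory blocks × 128 MB = 1280 MB; used 1114 MB; unused 166 MB.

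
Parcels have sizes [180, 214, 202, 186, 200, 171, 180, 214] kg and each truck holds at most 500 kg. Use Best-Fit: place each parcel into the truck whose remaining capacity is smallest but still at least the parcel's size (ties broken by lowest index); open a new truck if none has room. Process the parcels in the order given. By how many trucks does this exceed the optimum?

Best-Fit: [180,214] [202,186] [200,171] [180,214] → 4 trucks.
Total size 1547 kg; any packing needs at least ⌈1547/500⌉ = 4 trucks.
So 4 is already optimal.

0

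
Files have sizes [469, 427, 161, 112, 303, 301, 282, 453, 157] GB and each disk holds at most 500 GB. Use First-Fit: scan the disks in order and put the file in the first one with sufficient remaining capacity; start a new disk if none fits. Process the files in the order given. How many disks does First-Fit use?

7

469 GB → disk 1 (remaining 31 GB)
427 GB → disk 2 (remaining 73 GB)
161 GB → disk 3 (remaining 339 GB)
112 GB → disk 3 (remaining 227 GB)
303 GB → disk 4 (remaining 197 GB)
301 GB → disk 5 (remaining 199 GB)
282 GB → disk 6 (remaining 218 GB)
453 GB → disk 7 (remaining 47 GB)
157 GB → disk 3 (remaining 70 GB)
Final disks: [469] [427] [161,112,157] [303] [301] [282] [453].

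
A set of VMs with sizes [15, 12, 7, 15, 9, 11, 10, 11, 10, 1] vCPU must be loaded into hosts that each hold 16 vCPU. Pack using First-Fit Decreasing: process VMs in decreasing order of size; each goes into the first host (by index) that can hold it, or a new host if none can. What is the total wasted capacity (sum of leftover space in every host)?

27

Sorted descending: 15, 15, 12, 11, 11, 10, 10, 9, 7, 1.
host 1: place 15 vCPU, 1 vCPU left
host 2: place 15 vCPU, 1 vCPU left
host 3: place 12 vCPU, 4 vCPU left
host 4: place 11 vCPU, 5 vCPU left
host 5: place 11 vCPU, 5 vCPU left
host 6: place 10 vCPU, 6 vCPU left
host 7: place 10 vCPU, 6 vCPU left
host 8: place 9 vCPU, 7 vCPU left
host 8: place 7 vCPU, 0 vCPU left
host 1: place 1 vCPU, 0 vCPU left
8 hosts × 16 vCPU = 128 vCPU; used 101 vCPU; unused 27 vCPU.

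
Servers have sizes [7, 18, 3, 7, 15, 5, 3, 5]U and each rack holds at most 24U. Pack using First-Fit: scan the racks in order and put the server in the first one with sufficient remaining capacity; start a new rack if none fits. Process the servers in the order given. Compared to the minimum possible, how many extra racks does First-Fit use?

First-Fit: [7,3,7,5] [18,3] [15,5] → 3 racks.
Total size 63U; any packing needs at least ⌈63/24⌉ = 3 racks.
So 3 is already optimal.

0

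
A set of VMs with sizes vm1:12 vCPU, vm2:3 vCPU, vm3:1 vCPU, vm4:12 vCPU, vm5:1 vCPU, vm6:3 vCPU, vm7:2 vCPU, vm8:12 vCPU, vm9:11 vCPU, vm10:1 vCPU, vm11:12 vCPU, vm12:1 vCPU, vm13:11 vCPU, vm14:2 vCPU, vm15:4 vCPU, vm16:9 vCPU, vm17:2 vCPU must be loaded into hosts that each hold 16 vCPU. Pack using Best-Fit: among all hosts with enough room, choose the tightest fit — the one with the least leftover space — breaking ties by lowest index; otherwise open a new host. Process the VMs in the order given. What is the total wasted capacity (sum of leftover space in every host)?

13

vm1 (12 vCPU) → host 1 (remaining 4 vCPU)
vm2 (3 vCPU) → host 1 (remaining 1 vCPU)
vm3 (1 vCPU) → host 1 (remaining 0 vCPU)
vm4 (12 vCPU) → host 2 (remaining 4 vCPU)
vm5 (1 vCPU) → host 2 (remaining 3 vCPU)
vm6 (3 vCPU) → host 2 (remaining 0 vCPU)
vm7 (2 vCPU) → host 3 (remaining 14 vCPU)
vm8 (12 vCPU) → host 3 (remaining 2 vCPU)
vm9 (11 vCPU) → host 4 (remaining 5 vCPU)
vm10 (1 vCPU) → host 3 (remaining 1 vCPU)
vm11 (12 vCPU) → host 5 (remaining 4 vCPU)
vm12 (1 vCPU) → host 3 (remaining 0 vCPU)
vm13 (11 vCPU) → host 6 (remaining 5 vCPU)
vm14 (2 vCPU) → host 5 (remaining 2 vCPU)
vm15 (4 vCPU) → host 4 (remaining 1 vCPU)
vm16 (9 vCPU) → host 7 (remaining 7 vCPU)
vm17 (2 vCPU) → host 5 (remaining 0 vCPU)
7 hosts × 16 vCPU = 112 vCPU; used 99 vCPU; unused 13 vCPU.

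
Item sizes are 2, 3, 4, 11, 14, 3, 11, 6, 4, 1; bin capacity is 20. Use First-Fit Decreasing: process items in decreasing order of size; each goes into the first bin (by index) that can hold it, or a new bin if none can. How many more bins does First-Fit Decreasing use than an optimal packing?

First-Fit Decreasing: [14,6] [11,4,4,1] [11,3,3,2] → 3 bins.
Total size 59; any packing needs at least ⌈59/20⌉ = 3 bins.
So 3 is already optimal.

0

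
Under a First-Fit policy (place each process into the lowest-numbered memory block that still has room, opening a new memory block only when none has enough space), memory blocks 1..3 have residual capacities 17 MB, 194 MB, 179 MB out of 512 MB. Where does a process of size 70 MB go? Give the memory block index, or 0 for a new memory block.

2

Memory blocks with room: memory block 2 (194 MB), memory block 3 (179 MB).
The first with room is memory block 2.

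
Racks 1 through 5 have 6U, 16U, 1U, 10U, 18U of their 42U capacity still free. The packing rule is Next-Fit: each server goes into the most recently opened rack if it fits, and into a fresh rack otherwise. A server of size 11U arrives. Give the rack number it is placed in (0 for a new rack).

Next-Fit only looks at rack 5, which has 18U free.
11U fits there.

5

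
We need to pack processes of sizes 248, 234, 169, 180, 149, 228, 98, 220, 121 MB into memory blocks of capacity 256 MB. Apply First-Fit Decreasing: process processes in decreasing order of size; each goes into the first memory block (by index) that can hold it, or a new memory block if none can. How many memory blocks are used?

Sorted descending: 248, 234, 228, 220, 180, 169, 149, 121, 98.
248 MB → memory block 1 (remaining 8 MB)
234 MB → memory block 2 (remaining 22 MB)
228 MB → memory block 3 (remaining 28 MB)
220 MB → memory block 4 (remaining 36 MB)
180 MB → memory block 5 (remaining 76 MB)
169 MB → memory block 6 (remaining 87 MB)
149 MB → memory block 7 (remaining 107 MB)
121 MB → memory block 8 (remaining 135 MB)
98 MB → memory block 7 (remaining 9 MB)
Final memory blocks: [248] [234] [228] [220] [180] [169] [149,98] [121].

8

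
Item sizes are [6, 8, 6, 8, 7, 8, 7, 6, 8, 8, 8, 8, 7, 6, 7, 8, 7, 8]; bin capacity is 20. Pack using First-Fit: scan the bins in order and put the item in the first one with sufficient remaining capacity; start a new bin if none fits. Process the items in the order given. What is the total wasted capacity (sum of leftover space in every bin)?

29

6 → bin 1 (remaining 14)
8 → bin 1 (remaining 6)
6 → bin 1 (remaining 0)
8 → bin 2 (remaining 12)
7 → bin 2 (remaining 5)
8 → bin 3 (remaining 12)
7 → bin 3 (remaining 5)
6 → bin 4 (remaining 14)
8 → bin 4 (remaining 6)
8 → bin 5 (remaining 12)
8 → bin 5 (remaining 4)
8 → bin 6 (remaining 12)
7 → bin 6 (remaining 5)
6 → bin 4 (remaining 0)
7 → bin 7 (remaining 13)
8 → bin 7 (remaining 5)
7 → bin 8 (remaining 13)
8 → bin 8 (remaining 5)
8 bins × 20 = 160; used 131; unused 29.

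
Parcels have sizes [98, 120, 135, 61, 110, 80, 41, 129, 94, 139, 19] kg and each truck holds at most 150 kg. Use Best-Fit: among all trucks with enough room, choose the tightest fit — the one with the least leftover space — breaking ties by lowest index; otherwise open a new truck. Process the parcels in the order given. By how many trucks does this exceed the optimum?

0

Best-Fit: [98,41] [120] [135] [61,80] [110] [129,19] [94] [139] → 8 trucks.
8 parcels exceed 75 kg (half the capacity), and no two of those can share a truck, so at least 8 trucks are needed.
So 8 is already optimal.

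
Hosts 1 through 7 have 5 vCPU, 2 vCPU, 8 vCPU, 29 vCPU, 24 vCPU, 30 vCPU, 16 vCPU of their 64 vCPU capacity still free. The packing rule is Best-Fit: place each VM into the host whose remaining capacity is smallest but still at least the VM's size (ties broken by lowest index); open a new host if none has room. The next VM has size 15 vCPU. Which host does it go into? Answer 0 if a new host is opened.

7

Hosts with room: host 4 (29 vCPU), host 5 (24 vCPU), host 6 (30 vCPU), host 7 (16 vCPU).
Tightest fit is host 7 with 16 vCPU free.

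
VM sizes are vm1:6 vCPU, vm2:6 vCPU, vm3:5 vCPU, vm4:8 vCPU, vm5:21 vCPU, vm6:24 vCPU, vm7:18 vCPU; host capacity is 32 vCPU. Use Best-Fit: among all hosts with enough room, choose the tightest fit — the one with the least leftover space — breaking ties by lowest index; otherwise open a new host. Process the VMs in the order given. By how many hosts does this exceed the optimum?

Best-Fit: [6,6,5,8] [21] [24] [18] → 4 hosts.
Total size 88 vCPU; any packing needs at least ⌈88/32⌉ = 3 hosts.
An optimal packing achieves that bound: [24,8] [21,6,5] [18,6] → 3 hosts.
Excess: 4 − 3 = 1.

1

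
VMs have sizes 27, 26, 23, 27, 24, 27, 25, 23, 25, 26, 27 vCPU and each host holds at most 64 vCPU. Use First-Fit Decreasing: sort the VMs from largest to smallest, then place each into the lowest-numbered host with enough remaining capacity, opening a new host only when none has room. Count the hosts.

6

Sorted descending: 27, 27, 27, 27, 26, 26, 25, 25, 24, 23, 23.
Put 27 vCPU in host 1; 37 vCPU remain.
Put 27 vCPU in host 1; 10 vCPU remain.
Put 27 vCPU in host 2; 37 vCPU remain.
Put 27 vCPU in host 2; 10 vCPU remain.
Put 26 vCPU in host 3; 38 vCPU remain.
Put 26 vCPU in host 3; 12 vCPU remain.
Put 25 vCPU in host 4; 39 vCPU remain.
Put 25 vCPU in host 4; 14 vCPU remain.
Put 24 vCPU in host 5; 40 vCPU remain.
Put 23 vCPU in host 5; 17 vCPU remain.
Put 23 vCPU in host 6; 41 vCPU remain.
Final hosts: [27,27] [27,27] [26,26] [25,25] [24,23] [23].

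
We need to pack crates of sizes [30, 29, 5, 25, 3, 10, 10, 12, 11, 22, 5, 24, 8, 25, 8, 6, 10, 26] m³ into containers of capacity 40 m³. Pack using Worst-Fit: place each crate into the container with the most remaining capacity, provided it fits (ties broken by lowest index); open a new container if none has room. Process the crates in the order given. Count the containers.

30 m³ → container 1 (remaining 10 m³)
29 m³ → container 2 (remaining 11 m³)
5 m³ → container 2 (remaining 6 m³)
25 m³ → container 3 (remaining 15 m³)
3 m³ → container 3 (remaining 12 m³)
10 m³ → container 3 (remaining 2 m³)
10 m³ → container 1 (remaining 0 m³)
12 m³ → container 4 (remaining 28 m³)
11 m³ → container 4 (remaining 17 m³)
22 m³ → container 5 (remaining 18 m³)
5 m³ → container 5 (remaining 13 m³)
24 m³ → container 6 (remaining 16 m³)
8 m³ → container 4 (remaining 9 m³)
25 m³ → container 7 (remaining 15 m³)
8 m³ → container 6 (remaining 8 m³)
6 m³ → container 7 (remaining 9 m³)
10 m³ → container 5 (remaining 3 m³)
26 m³ → container 8 (remaining 14 m³)
Final containers: [30,10] [29,5] [25,3,10] [12,11,8] [22,5,10] [24,8] [25,6] [26].

8 containers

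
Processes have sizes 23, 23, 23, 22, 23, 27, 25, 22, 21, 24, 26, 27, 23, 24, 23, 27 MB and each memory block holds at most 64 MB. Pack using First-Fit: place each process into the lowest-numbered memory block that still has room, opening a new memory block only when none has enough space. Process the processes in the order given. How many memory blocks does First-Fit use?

8

Put 23 MB in memory block 1; 41 MB remain.
Put 23 MB in memory block 1; 18 MB remain.
Put 23 MB in memory block 2; 41 MB remain.
Put 22 MB in memory block 2; 19 MB remain.
Put 23 MB in memory block 3; 41 MB remain.
Put 27 MB in memory block 3; 14 MB remain.
Put 25 MB in memory block 4; 39 MB remain.
Put 22 MB in memory block 4; 17 MB remain.
Put 21 MB in memory block 5; 43 MB remain.
Put 24 MB in memory block 5; 19 MB remain.
Put 26 MB in memory block 6; 38 MB remain.
Put 27 MB in memory block 6; 11 MB remain.
Put 23 MB in memory block 7; 41 MB remain.
Put 24 MB in memory block 7; 17 MB remain.
Put 23 MB in memory block 8; 41 MB remain.
Put 27 MB in memory block 8; 14 MB remain.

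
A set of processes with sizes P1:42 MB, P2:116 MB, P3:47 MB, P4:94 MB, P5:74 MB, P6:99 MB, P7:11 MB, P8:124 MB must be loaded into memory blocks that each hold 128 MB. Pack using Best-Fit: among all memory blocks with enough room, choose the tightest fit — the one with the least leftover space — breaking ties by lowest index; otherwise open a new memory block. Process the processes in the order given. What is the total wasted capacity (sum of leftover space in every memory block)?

P1 (42 MB) → memory block 1 (remaining 86 MB)
P2 (116 MB) → memory block 2 (remaining 12 MB)
P3 (47 MB) → memory block 1 (remaining 39 MB)
P4 (94 MB) → memory block 3 (remaining 34 MB)
P5 (74 MB) → memory block 4 (remaining 54 MB)
P6 (99 MB) → memory block 5 (remaining 29 MB)
P7 (11 MB) → memory block 2 (remaining 1 MB)
P8 (124 MB) → memory block 6 (remaining 4 MB)
6 memory blocks × 128 MB = 768 MB; used 607 MB; unused 161 MB.

161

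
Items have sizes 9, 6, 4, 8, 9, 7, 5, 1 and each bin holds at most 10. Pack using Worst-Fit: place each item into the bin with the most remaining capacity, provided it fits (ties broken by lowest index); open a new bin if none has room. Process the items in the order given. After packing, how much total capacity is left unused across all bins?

bin 1: place 9, 1 left
bin 2: place 6, 4 left
bin 2: place 4, 0 left
bin 3: place 8, 2 left
bin 4: place 9, 1 left
bin 5: place 7, 3 left
bin 6: place 5, 5 left
bin 6: place 1, 4 left
6 bins × 10 = 60; used 49; unused 11.

11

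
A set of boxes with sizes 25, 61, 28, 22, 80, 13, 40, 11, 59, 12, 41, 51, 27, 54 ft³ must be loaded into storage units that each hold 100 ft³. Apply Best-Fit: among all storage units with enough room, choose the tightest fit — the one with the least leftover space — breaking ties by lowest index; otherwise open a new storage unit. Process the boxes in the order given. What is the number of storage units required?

6

25 ft³ → storage unit 1 (remaining 75 ft³)
61 ft³ → storage unit 1 (remaining 14 ft³)
28 ft³ → storage unit 2 (remaining 72 ft³)
22 ft³ → storage unit 2 (remaining 50 ft³)
80 ft³ → storage unit 3 (remaining 20 ft³)
13 ft³ → storage unit 1 (remaining 1 ft³)
40 ft³ → storage unit 2 (remaining 10 ft³)
11 ft³ → storage unit 3 (remaining 9 ft³)
59 ft³ → storage unit 4 (remaining 41 ft³)
12 ft³ → storage unit 4 (remaining 29 ft³)
41 ft³ → storage unit 5 (remaining 59 ft³)
51 ft³ → storage unit 5 (remaining 8 ft³)
27 ft³ → storage unit 4 (remaining 2 ft³)
54 ft³ → storage unit 6 (remaining 46 ft³)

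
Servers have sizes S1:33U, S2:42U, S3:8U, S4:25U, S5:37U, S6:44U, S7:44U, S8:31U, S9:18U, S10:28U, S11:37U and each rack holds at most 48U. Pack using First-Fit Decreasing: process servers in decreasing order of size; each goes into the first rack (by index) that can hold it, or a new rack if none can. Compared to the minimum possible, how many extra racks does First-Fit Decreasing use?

0

First-Fit Decreasing: [44] [44] [42] [37,8] [37] [33] [31] [28,18] [25] → 9 racks.
9 servers exceed 24U (half the capacity), and no two of those can share a rack, so at least 9 racks are needed.
So 9 is already optimal.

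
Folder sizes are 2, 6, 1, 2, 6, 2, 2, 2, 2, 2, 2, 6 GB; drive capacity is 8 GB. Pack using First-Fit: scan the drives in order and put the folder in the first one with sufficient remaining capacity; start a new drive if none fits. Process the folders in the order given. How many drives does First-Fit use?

5

2 GB → drive 1 (remaining 6 GB)
6 GB → drive 1 (remaining 0 GB)
1 GB → drive 2 (remaining 7 GB)
2 GB → drive 2 (remaining 5 GB)
6 GB → drive 3 (remaining 2 GB)
2 GB → drive 2 (remaining 3 GB)
2 GB → drive 2 (remaining 1 GB)
2 GB → drive 3 (remaining 0 GB)
2 GB → drive 4 (remaining 6 GB)
2 GB → drive 4 (remaining 4 GB)
2 GB → drive 4 (remaining 2 GB)
6 GB → drive 5 (remaining 2 GB)
Final drives: [2,6] [1,2,2,2] [6,2] [2,2,2] [6].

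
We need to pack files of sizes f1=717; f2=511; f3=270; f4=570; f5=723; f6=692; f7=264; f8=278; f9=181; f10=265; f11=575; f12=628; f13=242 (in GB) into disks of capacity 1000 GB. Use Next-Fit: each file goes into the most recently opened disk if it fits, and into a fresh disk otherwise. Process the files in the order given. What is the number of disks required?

8 disks

disk 1: place f1 (717 GB), 283 GB left
disk 2: place f2 (511 GB), 489 GB left
disk 2: place f3 (270 GB), 219 GB left
disk 3: place f4 (570 GB), 430 GB left
disk 4: place f5 (723 GB), 277 GB left
disk 5: place f6 (692 GB), 308 GB left
disk 5: place f7 (264 GB), 44 GB left
disk 6: place f8 (278 GB), 722 GB left
disk 6: place f9 (181 GB), 541 GB left
disk 6: place f10 (265 GB), 276 GB left
disk 7: place f11 (575 GB), 425 GB left
disk 8: place f12 (628 GB), 372 GB left
disk 8: place f13 (242 GB), 130 GB left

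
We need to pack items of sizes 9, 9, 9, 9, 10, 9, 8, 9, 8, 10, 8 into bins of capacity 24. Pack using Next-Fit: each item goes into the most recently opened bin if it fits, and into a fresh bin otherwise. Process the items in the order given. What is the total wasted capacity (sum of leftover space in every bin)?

9 → bin 1 (remaining 15)
9 → bin 1 (remaining 6)
9 → bin 2 (remaining 15)
9 → bin 2 (remaining 6)
10 → bin 3 (remaining 14)
9 → bin 3 (remaining 5)
8 → bin 4 (remaining 16)
9 → bin 4 (remaining 7)
8 → bin 5 (remaining 16)
10 → bin 5 (remaining 6)
8 → bin 6 (remaining 16)
6 bins × 24 = 144; used 98; unused 46.

46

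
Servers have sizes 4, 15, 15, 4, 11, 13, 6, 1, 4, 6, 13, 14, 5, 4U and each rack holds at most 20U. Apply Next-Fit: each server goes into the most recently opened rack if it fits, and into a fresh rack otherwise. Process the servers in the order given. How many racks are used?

rack 1: place 4U, 16U left
rack 1: place 15U, 1U left
rack 2: place 15U, 5U left
rack 2: place 4U, 1U left
rack 3: place 11U, 9U left
rack 4: place 13U, 7U left
rack 4: place 6U, 1U left
rack 4: place 1U, 0U left
rack 5: place 4U, 16U left
rack 5: place 6U, 10U left
rack 6: place 13U, 7U left
rack 7: place 14U, 6U left
rack 7: place 5U, 1U left
rack 8: place 4U, 16U left
Final racks: [4,15] [15,4] [11] [13,6,1] [4,6] [13] [14,5] [4].

8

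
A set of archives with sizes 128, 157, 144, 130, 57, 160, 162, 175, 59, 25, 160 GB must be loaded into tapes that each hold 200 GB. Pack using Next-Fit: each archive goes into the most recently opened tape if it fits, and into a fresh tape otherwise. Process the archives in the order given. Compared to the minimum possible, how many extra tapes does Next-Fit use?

1

Next-Fit: [128] [157] [144] [130,57] [160] [162] [175] [59,25] [160] → 9 tapes.
8 archives exceed 100 GB (half the capacity), and no two of those can share a tape, so at least 8 tapes are needed.
An optimal packing achieves that bound: [175,25] [162] [160] [160] [157] [144] [130,59] [128,57] → 8 tapes.
Excess: 9 − 8 = 1.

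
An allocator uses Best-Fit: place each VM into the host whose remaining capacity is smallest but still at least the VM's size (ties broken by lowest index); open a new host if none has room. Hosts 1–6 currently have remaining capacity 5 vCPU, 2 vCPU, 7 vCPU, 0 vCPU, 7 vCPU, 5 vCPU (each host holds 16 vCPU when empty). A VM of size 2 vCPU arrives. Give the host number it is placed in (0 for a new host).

Hosts with room: host 1 (5 vCPU), host 2 (2 vCPU), host 3 (7 vCPU), host 5 (7 vCPU), host 6 (5 vCPU).
Tightest fit is host 2 with 2 vCPU free.

2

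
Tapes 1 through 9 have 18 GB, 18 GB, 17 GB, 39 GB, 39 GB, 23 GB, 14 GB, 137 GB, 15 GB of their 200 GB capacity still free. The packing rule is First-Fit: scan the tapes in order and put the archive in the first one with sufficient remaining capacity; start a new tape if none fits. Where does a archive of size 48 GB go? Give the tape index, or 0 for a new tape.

Tapes with room: tape 8 (137 GB).
The first with room is tape 8.

8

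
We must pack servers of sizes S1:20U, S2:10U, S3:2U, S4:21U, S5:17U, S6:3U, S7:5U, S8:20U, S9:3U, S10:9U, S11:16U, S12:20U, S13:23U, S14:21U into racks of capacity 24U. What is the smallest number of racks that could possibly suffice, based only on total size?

Total size = 20 + 10 + 2 + 21 + 17 + 3 + 5 + 20 + 3 + 9 + 16 + 20 + 23 + 21 = 190U.
⌈190 / 24⌉ = 8.

8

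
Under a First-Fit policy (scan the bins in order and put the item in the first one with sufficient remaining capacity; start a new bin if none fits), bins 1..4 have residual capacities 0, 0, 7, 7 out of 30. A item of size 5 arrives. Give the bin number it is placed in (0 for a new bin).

Bins with room: bin 3 (7), bin 4 (7).
The first with room is bin 3.

3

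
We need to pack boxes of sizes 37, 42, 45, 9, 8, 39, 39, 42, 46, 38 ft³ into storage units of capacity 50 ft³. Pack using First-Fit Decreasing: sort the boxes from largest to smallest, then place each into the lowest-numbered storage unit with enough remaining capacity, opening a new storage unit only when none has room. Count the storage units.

8

Sorted descending: 46, 45, 42, 42, 39, 39, 38, 37, 9, 8.
Put 46 ft³ in storage unit 1; 4 ft³ remain.
Put 45 ft³ in storage unit 2; 5 ft³ remain.
Put 42 ft³ in storage unit 3; 8 ft³ remain.
Put 42 ft³ in storage unit 4; 8 ft³ remain.
Put 39 ft³ in storage unit 5; 11 ft³ remain.
Put 39 ft³ in storage unit 6; 11 ft³ remain.
Put 38 ft³ in storage unit 7; 12 ft³ remain.
Put 37 ft³ in storage unit 8; 13 ft³ remain.
Put 9 ft³ in storage unit 5; 2 ft³ remain.
Put 8 ft³ in storage unit 3; 0 ft³ remain.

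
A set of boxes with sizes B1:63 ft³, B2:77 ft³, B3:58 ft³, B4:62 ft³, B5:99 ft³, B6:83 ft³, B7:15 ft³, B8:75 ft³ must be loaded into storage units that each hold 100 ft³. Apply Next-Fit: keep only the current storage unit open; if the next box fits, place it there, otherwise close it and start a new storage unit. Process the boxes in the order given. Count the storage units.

7

Put B1 (63 ft³) in storage unit 1; 37 ft³ remain.
Put B2 (77 ft³) in storage unit 2; 23 ft³ remain.
Put B3 (58 ft³) in storage unit 3; 42 ft³ remain.
Put B4 (62 ft³) in storage unit 4; 38 ft³ remain.
Put B5 (99 ft³) in storage unit 5; 1 ft³ remain.
Put B6 (83 ft³) in storage unit 6; 17 ft³ remain.
Put B7 (15 ft³) in storage unit 6; 2 ft³ remain.
Put B8 (75 ft³) in storage unit 7; 25 ft³ remain.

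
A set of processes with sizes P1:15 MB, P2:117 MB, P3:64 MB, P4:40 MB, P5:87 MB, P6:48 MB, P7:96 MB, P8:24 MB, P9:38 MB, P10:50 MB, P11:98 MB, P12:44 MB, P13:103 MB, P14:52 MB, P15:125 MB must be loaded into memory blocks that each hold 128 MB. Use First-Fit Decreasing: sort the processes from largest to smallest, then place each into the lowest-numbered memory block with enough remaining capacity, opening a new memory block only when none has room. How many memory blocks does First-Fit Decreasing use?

9 memory blocks

Sorted descending: 125, 117, 103, 98, 96, 87, 64, 52, 50, 48, 44, 40, 38, 24, 15.
Put 125 MB in memory block 1; 3 MB remain.
Put 117 MB in memory block 2; 11 MB remain.
Put 103 MB in memory block 3; 25 MB remain.
Put 98 MB in memory block 4; 30 MB remain.
Put 96 MB in memory block 5; 32 MB remain.
Put 87 MB in memory block 6; 41 MB remain.
Put 64 MB in memory block 7; 64 MB remain.
Put 52 MB in memory block 7; 12 MB remain.
Put 50 MB in memory block 8; 78 MB remain.
Put 48 MB in memory block 8; 30 MB remain.
Put 44 MB in memory block 9; 84 MB remain.
Put 40 MB in memory block 6; 1 MB remain.
Put 38 MB in memory block 9; 46 MB remain.
Put 24 MB in memory block 3; 1 MB remain.
Put 15 MB in memory block 4; 15 MB remain.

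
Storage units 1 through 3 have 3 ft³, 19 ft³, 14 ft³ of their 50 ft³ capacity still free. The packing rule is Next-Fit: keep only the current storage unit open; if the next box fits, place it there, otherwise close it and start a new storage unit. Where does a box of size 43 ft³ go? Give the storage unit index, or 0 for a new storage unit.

0

Next-Fit only looks at storage unit 3, which has 14 ft³ free.
43 ft³ does not fit, so a new storage unit is opened.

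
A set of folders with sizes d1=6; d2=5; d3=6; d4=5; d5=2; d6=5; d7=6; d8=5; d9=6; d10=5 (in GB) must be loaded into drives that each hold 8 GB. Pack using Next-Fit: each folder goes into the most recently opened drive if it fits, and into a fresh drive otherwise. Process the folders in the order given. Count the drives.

Put d1 (6 GB) in drive 1; 2 GB remain.
Put d2 (5 GB) in drive 2; 3 GB remain.
Put d3 (6 GB) in drive 3; 2 GB remain.
Put d4 (5 GB) in drive 4; 3 GB remain.
Put d5 (2 GB) in drive 4; 1 GB remain.
Put d6 (5 GB) in drive 5; 3 GB remain.
Put d7 (6 GB) in drive 6; 2 GB remain.
Put d8 (5 GB) in drive 7; 3 GB remain.
Put d9 (6 GB) in drive 8; 2 GB remain.
Put d10 (5 GB) in drive 9; 3 GB remain.

9 drives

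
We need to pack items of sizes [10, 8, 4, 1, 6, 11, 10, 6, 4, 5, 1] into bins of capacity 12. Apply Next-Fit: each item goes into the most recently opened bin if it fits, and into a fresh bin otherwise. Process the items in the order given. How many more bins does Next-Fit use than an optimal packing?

Next-Fit: [10] [8,4] [1,6] [11] [10] [6,4] [5,1] → 7 bins.
Total size 66; any packing needs at least ⌈66/12⌉ = 6 bins.
An optimal packing achieves that bound: [11,1] [10,1] [10] [8,4] [6,6] [5,4] → 6 bins.
Excess: 7 − 6 = 1.

1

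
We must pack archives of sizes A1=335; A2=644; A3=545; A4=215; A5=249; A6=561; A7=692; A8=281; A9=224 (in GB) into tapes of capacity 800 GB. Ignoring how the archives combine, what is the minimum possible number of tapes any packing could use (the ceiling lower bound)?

5

Total size = 335 + 644 + 545 + 215 + 249 + 561 + 692 + 281 + 224 = 3746 GB.
⌈3746 / 800⌉ = 5.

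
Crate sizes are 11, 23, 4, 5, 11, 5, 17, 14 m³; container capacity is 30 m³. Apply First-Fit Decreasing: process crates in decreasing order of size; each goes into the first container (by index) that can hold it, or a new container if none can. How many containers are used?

4 containers

Sorted descending: 23, 17, 14, 11, 11, 5, 5, 4.
Put 23 m³ in container 1; 7 m³ remain.
Put 17 m³ in container 2; 13 m³ remain.
Put 14 m³ in container 3; 16 m³ remain.
Put 11 m³ in container 2; 2 m³ remain.
Put 11 m³ in container 3; 5 m³ remain.
Put 5 m³ in container 1; 2 m³ remain.
Put 5 m³ in container 3; 0 m³ remain.
Put 4 m³ in container 4; 26 m³ remain.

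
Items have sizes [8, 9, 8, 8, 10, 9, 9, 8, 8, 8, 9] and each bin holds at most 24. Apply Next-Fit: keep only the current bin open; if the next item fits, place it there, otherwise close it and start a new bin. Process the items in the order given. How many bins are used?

6

bin 1: place 8, 16 left
bin 1: place 9, 7 left
bin 2: place 8, 16 left
bin 2: place 8, 8 left
bin 3: place 10, 14 left
bin 3: place 9, 5 left
bin 4: place 9, 15 left
bin 4: place 8, 7 left
bin 5: place 8, 16 left
bin 5: place 8, 8 left
bin 6: place 9, 15 left
Final bins: [8,9] [8,8] [10,9] [9,8] [8,8] [9].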